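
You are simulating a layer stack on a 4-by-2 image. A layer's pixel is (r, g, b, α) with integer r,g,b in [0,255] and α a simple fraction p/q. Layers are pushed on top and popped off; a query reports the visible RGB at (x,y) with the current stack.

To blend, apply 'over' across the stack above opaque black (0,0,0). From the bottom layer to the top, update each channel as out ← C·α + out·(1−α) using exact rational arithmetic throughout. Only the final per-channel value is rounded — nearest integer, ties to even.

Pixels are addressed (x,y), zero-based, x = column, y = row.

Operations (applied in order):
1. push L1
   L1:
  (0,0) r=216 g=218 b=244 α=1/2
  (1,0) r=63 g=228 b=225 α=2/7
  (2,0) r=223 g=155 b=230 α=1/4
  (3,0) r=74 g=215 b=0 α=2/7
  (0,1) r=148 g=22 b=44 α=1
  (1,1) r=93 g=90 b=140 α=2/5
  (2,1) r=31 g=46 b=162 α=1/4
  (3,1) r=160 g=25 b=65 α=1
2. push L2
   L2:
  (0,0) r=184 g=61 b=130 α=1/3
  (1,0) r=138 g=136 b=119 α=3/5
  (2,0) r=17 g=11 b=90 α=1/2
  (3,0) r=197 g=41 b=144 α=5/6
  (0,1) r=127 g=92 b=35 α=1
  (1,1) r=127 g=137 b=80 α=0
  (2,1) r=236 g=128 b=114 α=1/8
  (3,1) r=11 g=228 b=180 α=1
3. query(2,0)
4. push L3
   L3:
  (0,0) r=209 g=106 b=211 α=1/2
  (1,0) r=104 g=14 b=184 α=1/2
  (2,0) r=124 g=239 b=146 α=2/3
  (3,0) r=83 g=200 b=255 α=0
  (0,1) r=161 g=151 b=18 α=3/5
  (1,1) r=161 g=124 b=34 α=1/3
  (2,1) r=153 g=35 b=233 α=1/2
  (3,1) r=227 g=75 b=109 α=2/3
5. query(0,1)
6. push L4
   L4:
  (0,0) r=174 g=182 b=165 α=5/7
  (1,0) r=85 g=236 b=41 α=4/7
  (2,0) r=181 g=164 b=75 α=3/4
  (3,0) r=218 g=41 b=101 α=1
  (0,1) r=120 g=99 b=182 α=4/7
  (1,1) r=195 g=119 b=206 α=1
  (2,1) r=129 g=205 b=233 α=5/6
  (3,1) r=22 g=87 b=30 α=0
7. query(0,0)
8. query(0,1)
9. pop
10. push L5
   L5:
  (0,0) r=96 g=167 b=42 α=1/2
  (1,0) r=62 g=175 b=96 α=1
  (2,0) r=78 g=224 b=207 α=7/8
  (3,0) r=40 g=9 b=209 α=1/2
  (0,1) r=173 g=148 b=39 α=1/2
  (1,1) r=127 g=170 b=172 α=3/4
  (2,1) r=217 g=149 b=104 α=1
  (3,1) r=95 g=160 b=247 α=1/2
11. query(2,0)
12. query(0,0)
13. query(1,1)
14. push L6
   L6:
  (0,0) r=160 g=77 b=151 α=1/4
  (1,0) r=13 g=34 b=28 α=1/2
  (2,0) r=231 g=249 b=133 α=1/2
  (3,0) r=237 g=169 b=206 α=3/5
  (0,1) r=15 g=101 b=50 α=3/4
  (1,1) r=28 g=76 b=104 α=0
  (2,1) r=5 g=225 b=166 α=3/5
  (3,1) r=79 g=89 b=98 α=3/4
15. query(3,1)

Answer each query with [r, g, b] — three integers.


(2,0) stack=L1,L2; from [0,0,0]:
L1 α=1/4: [223/4, 155/4, 115/2]
L2 α=1/2: [291/8, 199/8, 295/4]
rounded: [36, 25, 74]

at x=0,y=1 over L1,L2,L3:
+L1 (α=1) → [148, 22, 44]
+L2 (α=1) → [127, 92, 35]
+L3 (α=3/5) → [737/5, 637/5, 124/5]
rounded: [147, 127, 25]

(0,0) stack=L1,L2,L3,L4; from [0,0,0]:
+L1 (α=1/2) → [108, 109, 122]
+L2 (α=1/3) → [400/3, 93, 374/3]
+L3 (α=1/2) → [1027/6, 199/2, 1007/6]
+L4 (α=5/7) → [3637/21, 1109/7, 3482/21]
= [173, 158, 166]

(0,1) stack=L1,L2,L3,L4; from [0,0,0]:
after L1 α=1: [148, 22, 44]
after L2 α=1: [127, 92, 35]
after L3 α=3/5: [737/5, 637/5, 124/5]
after L4 α=4/7: [4611/35, 3891/35, 4012/35]
rounded: [132, 111, 115]

at x=2,y=0 over L1,L2,L3,L5:
L1 α=1/4: [223/4, 155/4, 115/2]
L2 α=1/2: [291/8, 199/8, 295/4]
L3 α=2/3: [2275/24, 1341/8, 1463/12]
L5 α=7/8: [15379/192, 13885/64, 18851/96]
= [80, 217, 196]

(0,0) stack=L1,L2,L3,L5; from [0,0,0]:
+L1 (α=1/2) → [108, 109, 122]
+L2 (α=1/3) → [400/3, 93, 374/3]
+L3 (α=1/2) → [1027/6, 199/2, 1007/6]
+L5 (α=1/2) → [1603/12, 533/4, 1259/12]
= [134, 133, 105]

at x=1,y=1 over L1,L2,L3,L5:
L1 α=2/5: [186/5, 36, 56]
L2 α=0: [186/5, 36, 56]
L3 α=1/3: [1177/15, 196/3, 146/3]
L5 α=3/4: [1723/15, 863/6, 847/6]
→ [115, 144, 141]

(3,1) stack=L1,L2,L3,L5,L6; from [0,0,0]:
after L1 α=1: [160, 25, 65]
after L2 α=1: [11, 228, 180]
after L3 α=2/3: [155, 126, 398/3]
after L5 α=1/2: [125, 143, 1139/6]
after L6 α=3/4: [181/2, 205/2, 2903/24]
→ [90, 102, 121]


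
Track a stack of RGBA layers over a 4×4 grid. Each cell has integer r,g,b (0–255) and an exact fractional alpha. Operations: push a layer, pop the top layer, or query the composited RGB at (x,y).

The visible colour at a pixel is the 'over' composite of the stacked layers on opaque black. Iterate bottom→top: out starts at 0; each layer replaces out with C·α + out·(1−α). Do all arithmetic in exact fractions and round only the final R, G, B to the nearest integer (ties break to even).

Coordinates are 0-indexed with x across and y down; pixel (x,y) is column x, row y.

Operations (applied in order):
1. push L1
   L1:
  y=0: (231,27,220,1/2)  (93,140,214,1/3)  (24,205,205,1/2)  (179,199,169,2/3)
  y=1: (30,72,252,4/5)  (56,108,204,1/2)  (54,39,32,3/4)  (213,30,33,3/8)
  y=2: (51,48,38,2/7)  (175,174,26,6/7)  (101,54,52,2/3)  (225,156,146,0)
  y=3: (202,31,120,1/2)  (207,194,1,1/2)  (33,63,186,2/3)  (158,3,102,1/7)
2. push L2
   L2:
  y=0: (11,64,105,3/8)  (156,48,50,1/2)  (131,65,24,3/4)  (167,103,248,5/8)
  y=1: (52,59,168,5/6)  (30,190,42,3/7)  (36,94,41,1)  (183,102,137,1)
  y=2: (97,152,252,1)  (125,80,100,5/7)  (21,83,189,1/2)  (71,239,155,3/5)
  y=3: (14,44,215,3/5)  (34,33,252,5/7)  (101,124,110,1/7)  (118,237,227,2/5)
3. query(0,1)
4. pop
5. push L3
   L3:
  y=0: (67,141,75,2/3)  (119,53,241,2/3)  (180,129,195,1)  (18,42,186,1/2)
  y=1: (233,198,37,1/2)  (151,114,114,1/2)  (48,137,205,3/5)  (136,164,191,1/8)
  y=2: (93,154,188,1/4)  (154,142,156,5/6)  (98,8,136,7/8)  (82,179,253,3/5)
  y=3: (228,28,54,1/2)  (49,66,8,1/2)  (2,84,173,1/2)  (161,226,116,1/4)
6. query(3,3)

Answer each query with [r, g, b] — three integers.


at x=0,y=1 over L1,L2:
L1 α=4/5: [24, 288/5, 1008/5]
L2 α=5/6: [142/3, 1763/30, 868/5]
rounded: [47, 59, 174]

query (3,3) [L1,L3] — begin 0,0,0
+L1 (α=1/7) → [158/7, 3/7, 102/7]
+L3 (α=1/4) → [1601/28, 1591/28, 559/14]
= [57, 57, 40]


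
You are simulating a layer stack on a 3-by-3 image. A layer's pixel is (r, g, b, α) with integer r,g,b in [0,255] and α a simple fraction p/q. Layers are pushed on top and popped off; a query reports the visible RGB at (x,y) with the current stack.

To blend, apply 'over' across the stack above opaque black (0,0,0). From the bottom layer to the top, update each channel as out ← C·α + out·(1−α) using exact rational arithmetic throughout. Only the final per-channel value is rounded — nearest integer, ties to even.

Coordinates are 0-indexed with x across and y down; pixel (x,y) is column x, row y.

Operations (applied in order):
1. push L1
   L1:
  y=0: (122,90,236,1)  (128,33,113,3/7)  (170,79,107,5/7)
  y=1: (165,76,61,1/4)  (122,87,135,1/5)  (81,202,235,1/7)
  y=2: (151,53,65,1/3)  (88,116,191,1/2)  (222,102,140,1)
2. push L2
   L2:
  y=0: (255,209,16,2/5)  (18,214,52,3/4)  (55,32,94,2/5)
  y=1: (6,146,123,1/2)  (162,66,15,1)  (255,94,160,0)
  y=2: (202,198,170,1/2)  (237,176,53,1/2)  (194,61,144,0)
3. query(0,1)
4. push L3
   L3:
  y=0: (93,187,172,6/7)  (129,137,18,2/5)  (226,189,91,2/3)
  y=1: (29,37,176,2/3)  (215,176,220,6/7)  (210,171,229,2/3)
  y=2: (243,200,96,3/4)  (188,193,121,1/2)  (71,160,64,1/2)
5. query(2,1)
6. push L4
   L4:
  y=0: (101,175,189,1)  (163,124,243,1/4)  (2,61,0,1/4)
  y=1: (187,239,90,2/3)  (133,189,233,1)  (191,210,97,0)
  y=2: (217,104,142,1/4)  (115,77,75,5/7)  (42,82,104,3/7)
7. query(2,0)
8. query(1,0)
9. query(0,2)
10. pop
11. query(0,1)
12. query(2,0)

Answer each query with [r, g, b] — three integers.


(0,1) stack=L1,L2; from [0,0,0]:
+L1 (α=1/4) → [165/4, 19, 61/4]
+L2 (α=1/2) → [189/8, 165/2, 553/8]
→ [24, 82, 69]

query (2,1) [L1,L2,L3] — begin 0,0,0
L1 α=1/7: [81/7, 202/7, 235/7]
L2 α=0: [81/7, 202/7, 235/7]
L3 α=2/3: [1007/7, 2596/21, 1147/7]
= [144, 124, 164]

at x=2,y=0 over L1,L2,L3,L4:
after L1 α=5/7: [850/7, 395/7, 535/7]
after L2 α=2/5: [664/7, 1633/35, 2921/35]
after L3 α=2/3: [1276/7, 14863/105, 3097/35]
after L4 α=1/4: [1921/14, 8499/70, 9291/140]
= [137, 121, 66]

query (1,0) [L1,L2,L3,L4] — begin 0,0,0
after L1 α=3/7: [384/7, 99/7, 339/7]
after L2 α=3/4: [381/14, 4593/28, 1431/28]
after L3 α=2/5: [951/14, 21451/140, 5301/140]
after L4 α=1/4: [5135/56, 81713/560, 49923/560]
→ [92, 146, 89]

query (0,2) [L1,L2,L3,L4] — begin 0,0,0
L1 α=1/3: [151/3, 53/3, 65/3]
L2 α=1/2: [757/6, 647/6, 575/6]
L3 α=3/4: [5131/24, 4247/24, 2303/24]
L4 α=1/4: [6867/32, 5079/32, 3439/32]
→ [215, 159, 107]

query (0,1) [L1,L2,L3] — begin 0,0,0
+L1 (α=1/4) → [165/4, 19, 61/4]
+L2 (α=1/2) → [189/8, 165/2, 553/8]
+L3 (α=2/3) → [653/24, 313/6, 1123/8]
→ [27, 52, 140]

(2,0) stack=L1,L2,L3; from [0,0,0]:
after L1 α=5/7: [850/7, 395/7, 535/7]
after L2 α=2/5: [664/7, 1633/35, 2921/35]
after L3 α=2/3: [1276/7, 14863/105, 3097/35]
rounded: [182, 142, 88]


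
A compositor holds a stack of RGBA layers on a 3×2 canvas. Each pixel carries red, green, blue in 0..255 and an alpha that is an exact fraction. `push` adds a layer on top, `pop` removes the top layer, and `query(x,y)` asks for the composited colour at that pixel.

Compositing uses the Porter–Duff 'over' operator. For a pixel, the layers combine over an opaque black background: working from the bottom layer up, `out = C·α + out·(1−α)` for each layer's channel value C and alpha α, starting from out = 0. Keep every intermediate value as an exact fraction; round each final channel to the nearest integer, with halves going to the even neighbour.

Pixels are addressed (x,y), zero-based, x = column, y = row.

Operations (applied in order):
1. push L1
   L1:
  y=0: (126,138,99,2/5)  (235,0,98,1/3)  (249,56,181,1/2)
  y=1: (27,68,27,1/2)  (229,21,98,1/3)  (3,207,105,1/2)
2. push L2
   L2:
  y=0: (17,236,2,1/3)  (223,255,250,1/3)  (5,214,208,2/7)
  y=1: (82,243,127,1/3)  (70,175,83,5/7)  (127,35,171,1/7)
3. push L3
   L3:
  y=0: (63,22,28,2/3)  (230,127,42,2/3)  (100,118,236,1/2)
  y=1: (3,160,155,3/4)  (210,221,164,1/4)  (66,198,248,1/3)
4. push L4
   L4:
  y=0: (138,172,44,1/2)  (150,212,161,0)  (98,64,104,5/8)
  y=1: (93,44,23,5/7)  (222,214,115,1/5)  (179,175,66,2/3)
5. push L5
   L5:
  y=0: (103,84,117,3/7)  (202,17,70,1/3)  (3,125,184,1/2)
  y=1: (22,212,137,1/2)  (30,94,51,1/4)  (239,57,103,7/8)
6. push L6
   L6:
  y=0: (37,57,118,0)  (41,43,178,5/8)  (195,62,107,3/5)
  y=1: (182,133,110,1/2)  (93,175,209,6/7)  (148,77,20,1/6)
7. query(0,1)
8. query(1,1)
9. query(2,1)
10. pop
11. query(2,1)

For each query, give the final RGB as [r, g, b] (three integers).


query (0,1) [L1,L2,L3,L4,L5,L6] — begin 0,0,0
L1 α=1/2: [27/2, 34, 27/2]
L2 α=1/3: [109/3, 311/3, 154/3]
L3 α=3/4: [34/3, 1751/12, 1549/12]
L4 α=5/7: [209/3, 3071/42, 2239/42]
L5 α=1/2: [275/6, 11975/84, 7993/84]
L6 α=1/2: [1367/12, 23147/168, 17233/168]
= [114, 138, 103]

(1,1) stack=L1,L2,L3,L4,L5,L6; from [0,0,0]:
after L1 α=1/3: [229/3, 7, 98/3]
after L2 α=5/7: [1508/21, 127, 1441/21]
after L3 α=1/4: [1489/14, 301/2, 2589/28]
after L4 α=1/5: [4532/35, 816/5, 3394/35]
after L5 α=1/4: [7323/70, 1459/10, 11967/140]
after L6 α=6/7: [46383/490, 11959/70, 187527/980]
rounded: [95, 171, 191]

query (2,1) [L1,L2,L3,L4,L5,L6] — begin 0,0,0
+L1 (α=1/2) → [3/2, 207/2, 105/2]
+L2 (α=1/7) → [136/7, 656/7, 486/7]
+L3 (α=1/3) → [734/21, 2698/21, 2708/21]
+L4 (α=2/3) → [8252/63, 10048/63, 5480/63]
+L5 (α=7/8) → [113651/504, 35185/504, 50903/504]
+L6 (α=1/6) → [642847/3024, 214733/3024, 264595/3024]
→ [213, 71, 87]

at x=2,y=1 over L1,L2,L3,L4,L5:
after L1 α=1/2: [3/2, 207/2, 105/2]
after L2 α=1/7: [136/7, 656/7, 486/7]
after L3 α=1/3: [734/21, 2698/21, 2708/21]
after L4 α=2/3: [8252/63, 10048/63, 5480/63]
after L5 α=7/8: [113651/504, 35185/504, 50903/504]
→ [225, 70, 101]


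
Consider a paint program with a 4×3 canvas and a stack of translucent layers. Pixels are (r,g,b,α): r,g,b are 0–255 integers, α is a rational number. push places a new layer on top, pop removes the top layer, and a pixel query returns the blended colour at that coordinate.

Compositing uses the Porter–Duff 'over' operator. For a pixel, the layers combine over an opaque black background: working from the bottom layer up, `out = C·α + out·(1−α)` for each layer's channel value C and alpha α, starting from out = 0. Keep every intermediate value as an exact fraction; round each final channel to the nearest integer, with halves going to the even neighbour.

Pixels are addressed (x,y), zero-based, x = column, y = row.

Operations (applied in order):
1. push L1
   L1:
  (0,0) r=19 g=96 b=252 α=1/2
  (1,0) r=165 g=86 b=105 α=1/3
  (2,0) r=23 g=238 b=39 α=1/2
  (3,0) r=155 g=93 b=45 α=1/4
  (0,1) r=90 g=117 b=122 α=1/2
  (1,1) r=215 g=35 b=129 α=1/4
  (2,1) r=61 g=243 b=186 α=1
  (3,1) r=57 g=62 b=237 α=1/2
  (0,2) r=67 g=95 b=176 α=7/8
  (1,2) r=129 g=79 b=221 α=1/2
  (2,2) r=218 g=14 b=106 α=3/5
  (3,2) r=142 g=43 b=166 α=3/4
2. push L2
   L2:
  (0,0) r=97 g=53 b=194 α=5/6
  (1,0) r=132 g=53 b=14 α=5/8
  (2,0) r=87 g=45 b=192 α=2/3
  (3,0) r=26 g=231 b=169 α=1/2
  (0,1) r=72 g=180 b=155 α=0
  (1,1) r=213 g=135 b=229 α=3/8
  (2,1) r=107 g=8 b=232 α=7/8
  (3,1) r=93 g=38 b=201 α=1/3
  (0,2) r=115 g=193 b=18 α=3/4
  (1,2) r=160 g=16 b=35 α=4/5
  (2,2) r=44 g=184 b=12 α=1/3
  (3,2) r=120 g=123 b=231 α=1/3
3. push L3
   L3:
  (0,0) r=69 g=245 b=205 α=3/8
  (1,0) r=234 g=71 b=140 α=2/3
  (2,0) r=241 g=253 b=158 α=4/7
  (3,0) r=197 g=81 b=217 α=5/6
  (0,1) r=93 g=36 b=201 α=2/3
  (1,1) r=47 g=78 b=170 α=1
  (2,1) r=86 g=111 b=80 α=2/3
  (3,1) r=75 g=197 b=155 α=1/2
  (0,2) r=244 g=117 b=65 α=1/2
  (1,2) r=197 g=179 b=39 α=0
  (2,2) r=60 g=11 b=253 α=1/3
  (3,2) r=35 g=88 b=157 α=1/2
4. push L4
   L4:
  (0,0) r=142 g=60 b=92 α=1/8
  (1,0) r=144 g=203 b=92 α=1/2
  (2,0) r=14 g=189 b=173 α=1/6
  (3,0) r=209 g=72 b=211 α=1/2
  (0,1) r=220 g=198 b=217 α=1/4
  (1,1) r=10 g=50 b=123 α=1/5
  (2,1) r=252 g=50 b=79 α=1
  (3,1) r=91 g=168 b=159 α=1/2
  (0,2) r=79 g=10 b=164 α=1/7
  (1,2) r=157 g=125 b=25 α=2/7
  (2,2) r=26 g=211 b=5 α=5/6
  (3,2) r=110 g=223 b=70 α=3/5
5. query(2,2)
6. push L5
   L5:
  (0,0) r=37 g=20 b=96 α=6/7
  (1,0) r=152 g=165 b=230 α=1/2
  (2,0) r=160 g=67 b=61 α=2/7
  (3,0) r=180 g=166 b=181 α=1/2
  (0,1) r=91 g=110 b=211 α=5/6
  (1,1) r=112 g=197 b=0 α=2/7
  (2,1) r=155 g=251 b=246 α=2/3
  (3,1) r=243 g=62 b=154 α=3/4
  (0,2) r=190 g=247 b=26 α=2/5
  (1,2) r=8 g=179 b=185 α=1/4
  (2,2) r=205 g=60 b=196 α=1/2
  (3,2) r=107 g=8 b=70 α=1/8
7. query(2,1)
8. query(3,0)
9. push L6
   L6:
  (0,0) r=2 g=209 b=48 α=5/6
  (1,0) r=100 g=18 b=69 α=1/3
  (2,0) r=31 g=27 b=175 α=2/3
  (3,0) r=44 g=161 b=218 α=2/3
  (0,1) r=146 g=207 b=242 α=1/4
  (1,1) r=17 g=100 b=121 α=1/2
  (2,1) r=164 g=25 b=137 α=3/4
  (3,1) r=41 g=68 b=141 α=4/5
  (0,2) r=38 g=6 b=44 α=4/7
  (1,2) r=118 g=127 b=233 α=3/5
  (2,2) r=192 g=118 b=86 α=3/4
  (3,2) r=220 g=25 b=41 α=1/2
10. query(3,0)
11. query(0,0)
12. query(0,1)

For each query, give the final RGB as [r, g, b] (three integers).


query (2,2) [L1,L2,L3,L4] — begin 0,0,0
L1 α=3/5: [654/5, 42/5, 318/5]
L2 α=1/3: [1528/15, 1004/15, 232/5]
L3 α=1/3: [3956/45, 2173/45, 1729/15]
L4 α=5/6: [4903/135, 24824/135, 1052/45]
rounded: [36, 184, 23]

at x=2,y=1 over L1,L2,L3,L4,L5:
+L1 (α=1) → [61, 243, 186]
+L2 (α=7/8) → [405/4, 299/8, 905/4]
+L3 (α=2/3) → [1093/12, 2075/24, 515/4]
+L4 (α=1) → [252, 50, 79]
+L5 (α=2/3) → [562/3, 184, 571/3]
→ [187, 184, 190]

(3,0) stack=L1,L2,L3,L4,L5; from [0,0,0]:
after L1 α=1/4: [155/4, 93/4, 45/4]
after L2 α=1/2: [259/8, 1017/8, 721/8]
after L3 α=5/6: [2713/16, 1419/16, 9401/48]
after L4 α=1/2: [6057/32, 2571/32, 19529/96]
after L5 α=1/2: [11817/64, 7883/64, 36905/192]
rounded: [185, 123, 192]

query (3,0) [L1,L2,L3,L4,L5,L6] — begin 0,0,0
+L1 (α=1/4) → [155/4, 93/4, 45/4]
+L2 (α=1/2) → [259/8, 1017/8, 721/8]
+L3 (α=5/6) → [2713/16, 1419/16, 9401/48]
+L4 (α=1/2) → [6057/32, 2571/32, 19529/96]
+L5 (α=1/2) → [11817/64, 7883/64, 36905/192]
+L6 (α=2/3) → [17449/192, 9497/64, 120617/576]
= [91, 148, 209]

query (0,0) [L1,L2,L3,L4,L5,L6] — begin 0,0,0
+L1 (α=1/2) → [19/2, 48, 126]
+L2 (α=5/6) → [989/12, 313/6, 548/3]
+L3 (α=3/8) → [7429/96, 5975/48, 4585/24]
+L4 (α=1/8) → [65635/768, 44705/384, 34303/192]
+L5 (α=6/7) → [33733/768, 90785/2688, 144895/1344]
+L6 (α=5/6) → [41413/4608, 2899745/16128, 467455/8064]
= [9, 180, 58]

at x=0,y=1 over L1,L2,L3,L4,L5,L6:
+L1 (α=1/2) → [45, 117/2, 61]
+L2 (α=0) → [45, 117/2, 61]
+L3 (α=2/3) → [77, 87/2, 463/3]
+L4 (α=1/4) → [451/4, 657/8, 170]
+L5 (α=5/6) → [757/8, 5057/48, 1225/6]
+L6 (α=1/4) → [3439/32, 8369/64, 1709/8]
= [107, 131, 214]


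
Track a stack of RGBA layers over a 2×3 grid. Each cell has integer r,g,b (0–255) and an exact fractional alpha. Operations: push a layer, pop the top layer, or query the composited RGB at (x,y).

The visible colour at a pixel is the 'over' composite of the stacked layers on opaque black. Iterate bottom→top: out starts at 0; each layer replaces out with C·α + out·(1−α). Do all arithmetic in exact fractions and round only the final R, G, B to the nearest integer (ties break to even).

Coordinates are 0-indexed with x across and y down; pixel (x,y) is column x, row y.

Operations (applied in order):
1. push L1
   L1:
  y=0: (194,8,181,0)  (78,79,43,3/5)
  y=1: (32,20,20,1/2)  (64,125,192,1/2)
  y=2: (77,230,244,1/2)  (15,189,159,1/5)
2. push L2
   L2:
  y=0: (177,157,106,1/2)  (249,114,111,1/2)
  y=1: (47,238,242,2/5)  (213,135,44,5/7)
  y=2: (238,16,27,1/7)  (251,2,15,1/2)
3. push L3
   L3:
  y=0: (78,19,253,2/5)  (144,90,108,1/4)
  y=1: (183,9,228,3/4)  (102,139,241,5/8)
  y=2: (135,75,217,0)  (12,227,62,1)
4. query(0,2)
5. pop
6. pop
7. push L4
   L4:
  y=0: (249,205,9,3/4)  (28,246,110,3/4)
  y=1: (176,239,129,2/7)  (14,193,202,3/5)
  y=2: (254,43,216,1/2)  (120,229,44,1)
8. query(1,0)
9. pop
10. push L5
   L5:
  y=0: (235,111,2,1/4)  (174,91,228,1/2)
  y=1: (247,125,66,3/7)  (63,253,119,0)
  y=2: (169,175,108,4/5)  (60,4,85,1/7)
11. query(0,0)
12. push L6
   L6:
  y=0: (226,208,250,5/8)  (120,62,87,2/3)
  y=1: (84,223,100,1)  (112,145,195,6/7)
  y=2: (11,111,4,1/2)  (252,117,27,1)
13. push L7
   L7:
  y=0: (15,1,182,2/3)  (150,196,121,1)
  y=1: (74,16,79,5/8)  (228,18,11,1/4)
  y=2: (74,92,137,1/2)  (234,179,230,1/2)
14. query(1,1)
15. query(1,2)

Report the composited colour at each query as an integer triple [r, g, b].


(0,2) stack=L1,L2,L3; from [0,0,0]:
+L1 (α=1/2) → [77/2, 115, 122]
+L2 (α=1/7) → [67, 706/7, 759/7]
+L3 (α=0) → [67, 706/7, 759/7]
→ [67, 101, 108]

at x=1,y=0 over L1,L4:
after L1 α=3/5: [234/5, 237/5, 129/5]
after L4 α=3/4: [327/10, 3927/20, 1779/20]
= [33, 196, 89]

query (0,0) [L1,L5] — begin 0,0,0
+L1 (α=0) → [0, 0, 0]
+L5 (α=1/4) → [235/4, 111/4, 1/2]
rounded: [59, 28, 0]

(1,1) stack=L1,L5,L6,L7; from [0,0,0]:
L1 α=1/2: [32, 125/2, 96]
L5 α=0: [32, 125/2, 96]
L6 α=6/7: [704/7, 1865/14, 1266/7]
L7 α=1/4: [927/7, 5847/56, 3875/28]
rounded: [132, 104, 138]

at x=1,y=2 over L1,L5,L6,L7:
L1 α=1/5: [3, 189/5, 159/5]
L5 α=1/7: [78/7, 1154/35, 197/5]
L6 α=1: [252, 117, 27]
L7 α=1/2: [243, 148, 257/2]
rounded: [243, 148, 128]


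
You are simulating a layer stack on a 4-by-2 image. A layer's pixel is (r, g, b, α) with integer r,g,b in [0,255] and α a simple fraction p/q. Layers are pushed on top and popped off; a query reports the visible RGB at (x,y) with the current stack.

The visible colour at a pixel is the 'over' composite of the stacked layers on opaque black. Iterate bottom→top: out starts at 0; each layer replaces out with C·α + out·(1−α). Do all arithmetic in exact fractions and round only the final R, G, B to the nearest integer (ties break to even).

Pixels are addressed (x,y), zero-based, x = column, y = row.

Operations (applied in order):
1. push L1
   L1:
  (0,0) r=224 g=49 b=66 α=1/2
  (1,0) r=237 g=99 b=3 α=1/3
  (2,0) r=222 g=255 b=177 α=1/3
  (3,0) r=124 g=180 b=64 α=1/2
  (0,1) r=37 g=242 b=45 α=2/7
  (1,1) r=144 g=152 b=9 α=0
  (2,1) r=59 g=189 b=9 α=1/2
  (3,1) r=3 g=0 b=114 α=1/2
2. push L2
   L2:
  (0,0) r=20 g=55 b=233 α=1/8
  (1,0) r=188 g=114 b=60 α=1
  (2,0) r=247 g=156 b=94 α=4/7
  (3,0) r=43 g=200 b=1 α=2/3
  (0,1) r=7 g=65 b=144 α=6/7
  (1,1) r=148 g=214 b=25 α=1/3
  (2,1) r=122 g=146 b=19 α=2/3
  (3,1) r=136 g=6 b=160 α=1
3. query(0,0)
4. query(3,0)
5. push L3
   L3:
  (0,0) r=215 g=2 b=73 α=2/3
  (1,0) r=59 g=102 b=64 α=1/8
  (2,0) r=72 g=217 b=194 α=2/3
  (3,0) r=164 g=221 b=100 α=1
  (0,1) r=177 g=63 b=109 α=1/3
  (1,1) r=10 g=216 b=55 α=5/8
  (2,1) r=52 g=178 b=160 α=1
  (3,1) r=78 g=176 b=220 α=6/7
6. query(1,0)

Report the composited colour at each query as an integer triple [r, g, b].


at x=0,y=0 over L1,L2:
after L1 α=1/2: [112, 49/2, 33]
after L2 α=1/8: [201/2, 453/16, 58]
→ [100, 28, 58]

(3,0) stack=L1,L2; from [0,0,0]:
L1 α=1/2: [62, 90, 32]
L2 α=2/3: [148/3, 490/3, 34/3]
rounded: [49, 163, 11]

query (1,0) [L1,L2,L3] — begin 0,0,0
+L1 (α=1/3) → [79, 33, 1]
+L2 (α=1) → [188, 114, 60]
+L3 (α=1/8) → [1375/8, 225/2, 121/2]
= [172, 112, 60]


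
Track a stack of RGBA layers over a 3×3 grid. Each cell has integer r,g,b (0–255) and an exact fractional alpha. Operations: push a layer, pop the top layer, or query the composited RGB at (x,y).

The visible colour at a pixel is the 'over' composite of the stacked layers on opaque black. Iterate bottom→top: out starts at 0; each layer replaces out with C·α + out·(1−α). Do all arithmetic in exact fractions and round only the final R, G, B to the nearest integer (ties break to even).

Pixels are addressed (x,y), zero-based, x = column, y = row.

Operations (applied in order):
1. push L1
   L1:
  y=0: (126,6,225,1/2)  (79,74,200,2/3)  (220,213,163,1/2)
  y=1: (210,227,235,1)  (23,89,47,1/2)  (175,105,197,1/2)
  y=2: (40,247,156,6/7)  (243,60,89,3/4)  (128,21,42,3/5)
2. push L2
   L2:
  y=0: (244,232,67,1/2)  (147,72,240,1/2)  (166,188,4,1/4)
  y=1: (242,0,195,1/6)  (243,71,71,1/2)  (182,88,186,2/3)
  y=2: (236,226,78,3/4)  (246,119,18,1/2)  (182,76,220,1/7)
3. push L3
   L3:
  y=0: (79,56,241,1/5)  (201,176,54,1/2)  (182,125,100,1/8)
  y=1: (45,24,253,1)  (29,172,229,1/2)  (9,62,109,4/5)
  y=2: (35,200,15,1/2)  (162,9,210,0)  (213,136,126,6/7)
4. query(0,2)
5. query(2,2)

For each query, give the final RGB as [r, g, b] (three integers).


query (0,2) [L1,L2,L3] — begin 0,0,0
after L1 α=6/7: [240/7, 1482/7, 936/7]
after L2 α=3/4: [1299/7, 1557/7, 1287/14]
after L3 α=1/2: [772/7, 2957/14, 1497/28]
= [110, 211, 53]

(2,2) stack=L1,L2,L3; from [0,0,0]:
+L1 (α=3/5) → [384/5, 63/5, 126/5]
+L2 (α=1/7) → [3214/35, 758/35, 1856/35]
+L3 (α=6/7) → [47944/245, 29318/245, 28316/245]
= [196, 120, 116]


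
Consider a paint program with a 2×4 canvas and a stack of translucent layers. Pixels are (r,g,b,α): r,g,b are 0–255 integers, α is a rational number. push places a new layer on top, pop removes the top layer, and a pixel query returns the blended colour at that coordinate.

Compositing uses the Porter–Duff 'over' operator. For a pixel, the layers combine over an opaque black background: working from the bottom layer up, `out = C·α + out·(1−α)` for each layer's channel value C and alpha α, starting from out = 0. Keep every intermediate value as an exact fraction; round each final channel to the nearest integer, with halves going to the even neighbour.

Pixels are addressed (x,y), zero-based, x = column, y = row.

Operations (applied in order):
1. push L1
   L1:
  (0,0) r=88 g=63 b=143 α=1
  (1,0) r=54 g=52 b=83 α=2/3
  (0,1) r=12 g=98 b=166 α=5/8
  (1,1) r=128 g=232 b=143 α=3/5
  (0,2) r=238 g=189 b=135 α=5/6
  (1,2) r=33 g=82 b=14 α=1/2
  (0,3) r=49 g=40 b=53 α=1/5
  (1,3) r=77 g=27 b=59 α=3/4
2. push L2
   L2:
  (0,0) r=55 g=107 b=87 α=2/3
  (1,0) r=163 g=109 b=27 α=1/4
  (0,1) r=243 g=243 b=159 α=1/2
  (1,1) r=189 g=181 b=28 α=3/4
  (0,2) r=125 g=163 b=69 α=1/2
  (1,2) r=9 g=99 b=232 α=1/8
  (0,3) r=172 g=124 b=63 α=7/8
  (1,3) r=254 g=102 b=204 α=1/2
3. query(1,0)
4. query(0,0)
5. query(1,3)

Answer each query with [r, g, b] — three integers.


at x=1,y=0 over L1,L2:
L1 α=2/3: [36, 104/3, 166/3]
L2 α=1/4: [271/4, 213/4, 193/4]
rounded: [68, 53, 48]

query (0,0) [L1,L2] — begin 0,0,0
+L1 (α=1) → [88, 63, 143]
+L2 (α=2/3) → [66, 277/3, 317/3]
→ [66, 92, 106]

query (1,3) [L1,L2] — begin 0,0,0
after L1 α=3/4: [231/4, 81/4, 177/4]
after L2 α=1/2: [1247/8, 489/8, 993/8]
→ [156, 61, 124]


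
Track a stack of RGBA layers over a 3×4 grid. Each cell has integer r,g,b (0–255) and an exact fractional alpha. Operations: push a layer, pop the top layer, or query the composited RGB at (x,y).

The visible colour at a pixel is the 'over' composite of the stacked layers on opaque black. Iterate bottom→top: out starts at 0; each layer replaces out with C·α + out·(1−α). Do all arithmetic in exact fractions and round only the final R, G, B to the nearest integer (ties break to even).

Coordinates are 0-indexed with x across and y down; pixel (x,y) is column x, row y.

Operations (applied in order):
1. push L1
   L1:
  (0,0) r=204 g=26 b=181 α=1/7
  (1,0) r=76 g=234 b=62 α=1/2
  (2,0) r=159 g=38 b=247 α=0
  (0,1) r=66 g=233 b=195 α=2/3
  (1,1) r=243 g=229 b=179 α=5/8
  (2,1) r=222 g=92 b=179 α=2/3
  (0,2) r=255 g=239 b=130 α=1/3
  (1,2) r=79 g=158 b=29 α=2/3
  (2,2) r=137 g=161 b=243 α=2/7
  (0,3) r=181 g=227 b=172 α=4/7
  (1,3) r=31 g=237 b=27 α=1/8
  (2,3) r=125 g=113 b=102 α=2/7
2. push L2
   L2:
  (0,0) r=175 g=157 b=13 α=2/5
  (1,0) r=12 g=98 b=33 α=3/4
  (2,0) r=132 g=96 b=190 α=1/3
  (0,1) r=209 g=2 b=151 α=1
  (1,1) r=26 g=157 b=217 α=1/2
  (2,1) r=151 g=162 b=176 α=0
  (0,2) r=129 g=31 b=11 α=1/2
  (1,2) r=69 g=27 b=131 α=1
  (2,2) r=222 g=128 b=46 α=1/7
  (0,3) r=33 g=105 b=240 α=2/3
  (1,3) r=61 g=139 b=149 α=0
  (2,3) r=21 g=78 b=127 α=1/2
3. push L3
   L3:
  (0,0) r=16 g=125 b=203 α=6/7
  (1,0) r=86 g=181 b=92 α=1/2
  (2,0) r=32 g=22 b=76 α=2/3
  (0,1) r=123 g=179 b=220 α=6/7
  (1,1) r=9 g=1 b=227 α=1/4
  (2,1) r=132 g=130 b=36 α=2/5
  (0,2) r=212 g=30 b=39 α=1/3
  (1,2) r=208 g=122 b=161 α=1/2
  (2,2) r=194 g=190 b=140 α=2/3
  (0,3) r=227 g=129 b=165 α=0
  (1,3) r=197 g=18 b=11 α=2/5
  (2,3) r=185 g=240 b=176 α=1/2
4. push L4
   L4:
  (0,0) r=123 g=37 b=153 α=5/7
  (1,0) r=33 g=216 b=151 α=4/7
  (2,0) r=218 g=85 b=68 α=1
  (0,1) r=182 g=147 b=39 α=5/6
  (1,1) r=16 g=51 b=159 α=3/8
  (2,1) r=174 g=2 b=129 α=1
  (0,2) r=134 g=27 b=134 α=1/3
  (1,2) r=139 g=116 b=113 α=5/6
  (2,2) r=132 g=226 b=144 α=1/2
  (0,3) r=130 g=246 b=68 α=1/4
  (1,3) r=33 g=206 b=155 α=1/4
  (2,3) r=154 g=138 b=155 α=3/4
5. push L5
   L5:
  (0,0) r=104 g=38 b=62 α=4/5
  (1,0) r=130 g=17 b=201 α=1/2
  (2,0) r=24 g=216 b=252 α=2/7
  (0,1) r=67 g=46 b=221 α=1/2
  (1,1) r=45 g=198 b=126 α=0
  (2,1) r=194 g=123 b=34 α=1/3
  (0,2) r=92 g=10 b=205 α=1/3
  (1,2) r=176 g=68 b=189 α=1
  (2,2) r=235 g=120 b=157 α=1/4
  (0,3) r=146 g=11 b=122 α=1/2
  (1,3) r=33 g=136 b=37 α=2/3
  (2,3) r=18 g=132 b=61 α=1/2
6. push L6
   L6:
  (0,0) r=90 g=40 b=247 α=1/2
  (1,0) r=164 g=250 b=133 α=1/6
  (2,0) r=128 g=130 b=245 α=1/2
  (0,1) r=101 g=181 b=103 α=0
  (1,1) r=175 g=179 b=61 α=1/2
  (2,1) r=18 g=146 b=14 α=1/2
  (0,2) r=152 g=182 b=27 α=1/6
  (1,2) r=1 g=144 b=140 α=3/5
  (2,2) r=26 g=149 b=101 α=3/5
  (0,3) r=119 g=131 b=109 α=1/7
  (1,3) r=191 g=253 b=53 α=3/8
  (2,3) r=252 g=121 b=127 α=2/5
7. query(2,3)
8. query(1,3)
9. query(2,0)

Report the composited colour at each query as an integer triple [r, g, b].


(2,3) stack=L1,L2,L3,L4,L5,L6; from [0,0,0]:
L1 α=2/7: [250/7, 226/7, 204/7]
L2 α=1/2: [397/14, 386/7, 1093/14]
L3 α=1/2: [2987/28, 1033/7, 3557/28]
L4 α=3/4: [15923/112, 3931/28, 16577/112]
L5 α=1/2: [17939/224, 7627/56, 23409/224]
L6 α=2/5: [166713/1120, 36433/280, 127123/1120]
= [149, 130, 114]

query (1,3) [L1,L2,L3,L4,L5,L6] — begin 0,0,0
+L1 (α=1/8) → [31/8, 237/8, 27/8]
+L2 (α=0) → [31/8, 237/8, 27/8]
+L3 (α=2/5) → [649/8, 999/40, 257/40]
+L4 (α=1/4) → [2211/32, 11237/160, 6971/160]
+L5 (α=2/3) → [1441/32, 54757/480, 18811/480]
+L6 (α=3/8) → [25541/256, 127621/768, 34075/768]
rounded: [100, 166, 44]

(2,0) stack=L1,L2,L3,L4,L5,L6; from [0,0,0]:
after L1 α=0: [0, 0, 0]
after L2 α=1/3: [44, 32, 190/3]
after L3 α=2/3: [36, 76/3, 646/9]
after L4 α=1: [218, 85, 68]
after L5 α=2/7: [1138/7, 857/7, 844/7]
after L6 α=1/2: [1017/7, 1767/14, 2559/14]
→ [145, 126, 183]


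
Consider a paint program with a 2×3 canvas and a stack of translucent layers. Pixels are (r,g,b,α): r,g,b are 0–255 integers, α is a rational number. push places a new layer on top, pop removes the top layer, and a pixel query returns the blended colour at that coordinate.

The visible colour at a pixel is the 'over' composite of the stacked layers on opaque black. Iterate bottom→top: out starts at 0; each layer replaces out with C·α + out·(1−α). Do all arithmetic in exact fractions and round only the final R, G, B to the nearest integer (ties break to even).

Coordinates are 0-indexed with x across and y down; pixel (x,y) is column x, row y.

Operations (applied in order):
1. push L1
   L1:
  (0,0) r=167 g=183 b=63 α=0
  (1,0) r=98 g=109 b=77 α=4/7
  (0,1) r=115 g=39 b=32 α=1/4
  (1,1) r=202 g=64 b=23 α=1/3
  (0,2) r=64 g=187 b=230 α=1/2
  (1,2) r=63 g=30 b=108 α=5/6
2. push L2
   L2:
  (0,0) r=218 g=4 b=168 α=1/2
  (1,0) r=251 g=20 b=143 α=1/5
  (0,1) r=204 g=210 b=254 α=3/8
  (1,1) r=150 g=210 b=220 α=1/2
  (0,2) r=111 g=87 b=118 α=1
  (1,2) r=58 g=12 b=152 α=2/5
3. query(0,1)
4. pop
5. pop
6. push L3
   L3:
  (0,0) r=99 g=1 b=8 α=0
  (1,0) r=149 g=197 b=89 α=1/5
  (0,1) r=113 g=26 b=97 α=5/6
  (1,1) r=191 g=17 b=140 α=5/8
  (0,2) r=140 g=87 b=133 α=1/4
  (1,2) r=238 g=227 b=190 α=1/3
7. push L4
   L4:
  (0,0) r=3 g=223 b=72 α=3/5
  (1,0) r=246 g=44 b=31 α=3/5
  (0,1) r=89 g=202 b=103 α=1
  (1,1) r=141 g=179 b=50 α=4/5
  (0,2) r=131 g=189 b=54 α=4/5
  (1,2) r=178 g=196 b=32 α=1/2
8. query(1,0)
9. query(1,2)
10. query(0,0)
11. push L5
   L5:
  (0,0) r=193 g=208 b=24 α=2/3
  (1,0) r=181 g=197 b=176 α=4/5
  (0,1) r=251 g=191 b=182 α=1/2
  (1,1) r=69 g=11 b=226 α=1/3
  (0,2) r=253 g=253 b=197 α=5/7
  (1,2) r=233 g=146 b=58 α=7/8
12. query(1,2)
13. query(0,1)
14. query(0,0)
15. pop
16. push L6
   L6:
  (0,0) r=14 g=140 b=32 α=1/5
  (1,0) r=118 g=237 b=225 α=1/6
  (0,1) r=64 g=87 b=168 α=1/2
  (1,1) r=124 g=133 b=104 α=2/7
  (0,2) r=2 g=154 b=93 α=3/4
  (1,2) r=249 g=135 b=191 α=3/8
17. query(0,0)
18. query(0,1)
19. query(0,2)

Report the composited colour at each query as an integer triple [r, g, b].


query (0,1) [L1,L2] — begin 0,0,0
L1 α=1/4: [115/4, 39/4, 8]
L2 α=3/8: [3023/32, 2715/32, 401/4]
→ [94, 85, 100]

at x=1,y=0 over L3,L4:
+L3 (α=1/5) → [149/5, 197/5, 89/5]
+L4 (α=3/5) → [3988/25, 1054/25, 643/25]
rounded: [160, 42, 26]

at x=1,y=2 over L3,L4:
after L3 α=1/3: [238/3, 227/3, 190/3]
after L4 α=1/2: [386/3, 815/6, 143/3]
rounded: [129, 136, 48]

query (0,0) [L3,L4] — begin 0,0,0
L3 α=0: [0, 0, 0]
L4 α=3/5: [9/5, 669/5, 216/5]
= [2, 134, 43]

(1,2) stack=L3,L4,L5; from [0,0,0]:
L3 α=1/3: [238/3, 227/3, 190/3]
L4 α=1/2: [386/3, 815/6, 143/3]
L5 α=7/8: [5279/24, 6947/48, 1361/24]
rounded: [220, 145, 57]

(0,1) stack=L3,L4,L5; from [0,0,0]:
+L3 (α=5/6) → [565/6, 65/3, 485/6]
+L4 (α=1) → [89, 202, 103]
+L5 (α=1/2) → [170, 393/2, 285/2]
= [170, 196, 142]

query (0,0) [L3,L4,L5] — begin 0,0,0
+L3 (α=0) → [0, 0, 0]
+L4 (α=3/5) → [9/5, 669/5, 216/5]
+L5 (α=2/3) → [1939/15, 2749/15, 152/5]
= [129, 183, 30]

query (0,0) [L3,L4,L6] — begin 0,0,0
after L3 α=0: [0, 0, 0]
after L4 α=3/5: [9/5, 669/5, 216/5]
after L6 α=1/5: [106/25, 3376/25, 1024/25]
= [4, 135, 41]

(0,1) stack=L3,L4,L6; from [0,0,0]:
after L3 α=5/6: [565/6, 65/3, 485/6]
after L4 α=1: [89, 202, 103]
after L6 α=1/2: [153/2, 289/2, 271/2]
→ [76, 144, 136]

at x=0,y=2 over L3,L4,L6:
L3 α=1/4: [35, 87/4, 133/4]
L4 α=4/5: [559/5, 3111/20, 997/20]
L6 α=3/4: [589/20, 12351/80, 6577/80]
→ [29, 154, 82]


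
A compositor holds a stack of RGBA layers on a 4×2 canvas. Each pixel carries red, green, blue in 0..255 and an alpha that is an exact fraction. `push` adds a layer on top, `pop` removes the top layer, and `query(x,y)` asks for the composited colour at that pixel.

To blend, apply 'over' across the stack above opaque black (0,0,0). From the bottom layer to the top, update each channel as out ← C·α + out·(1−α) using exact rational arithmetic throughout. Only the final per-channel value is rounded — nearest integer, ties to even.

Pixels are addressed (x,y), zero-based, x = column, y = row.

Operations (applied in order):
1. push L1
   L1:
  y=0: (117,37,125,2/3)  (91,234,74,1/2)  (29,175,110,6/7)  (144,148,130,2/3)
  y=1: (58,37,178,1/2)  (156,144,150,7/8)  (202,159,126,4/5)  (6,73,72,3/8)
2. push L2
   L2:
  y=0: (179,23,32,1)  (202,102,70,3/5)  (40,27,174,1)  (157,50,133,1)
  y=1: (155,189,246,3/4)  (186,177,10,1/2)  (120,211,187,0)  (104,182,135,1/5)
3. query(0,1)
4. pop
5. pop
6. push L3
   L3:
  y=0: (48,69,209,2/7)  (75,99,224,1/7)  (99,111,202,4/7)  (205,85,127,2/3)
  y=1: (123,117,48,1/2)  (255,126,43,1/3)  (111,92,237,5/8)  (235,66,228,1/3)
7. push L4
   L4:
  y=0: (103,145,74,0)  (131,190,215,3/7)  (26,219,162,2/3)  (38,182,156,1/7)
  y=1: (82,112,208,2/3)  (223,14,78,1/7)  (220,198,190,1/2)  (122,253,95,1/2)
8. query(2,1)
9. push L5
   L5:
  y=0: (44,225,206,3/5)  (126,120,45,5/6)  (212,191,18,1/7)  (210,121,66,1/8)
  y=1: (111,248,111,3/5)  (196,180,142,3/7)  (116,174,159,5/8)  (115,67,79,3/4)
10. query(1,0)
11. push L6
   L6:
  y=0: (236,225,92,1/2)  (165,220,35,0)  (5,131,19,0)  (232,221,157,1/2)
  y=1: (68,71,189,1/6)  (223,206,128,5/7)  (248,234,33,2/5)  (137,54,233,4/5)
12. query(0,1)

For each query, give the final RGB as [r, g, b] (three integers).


at x=0,y=1 over L1,L2:
+L1 (α=1/2) → [29, 37/2, 89]
+L2 (α=3/4) → [247/2, 1171/8, 827/4]
→ [124, 146, 207]

(2,1) stack=L3,L4; from [0,0,0]:
after L3 α=5/8: [555/8, 115/2, 1185/8]
after L4 α=1/2: [2315/16, 511/4, 2705/16]
→ [145, 128, 169]

(1,0) stack=L3,L4,L5; from [0,0,0]:
L3 α=1/7: [75/7, 99/7, 32]
L4 α=3/7: [3051/49, 4386/49, 773/7]
L5 α=5/6: [11307/98, 5631/49, 1174/21]
→ [115, 115, 56]

(0,1) stack=L3,L4,L5,L6; from [0,0,0]:
+L3 (α=1/2) → [123/2, 117/2, 24]
+L4 (α=2/3) → [451/6, 565/6, 440/3]
+L5 (α=3/5) → [290/3, 2797/15, 1879/15]
+L6 (α=1/6) → [827/9, 1505/9, 1223/9]
rounded: [92, 167, 136]


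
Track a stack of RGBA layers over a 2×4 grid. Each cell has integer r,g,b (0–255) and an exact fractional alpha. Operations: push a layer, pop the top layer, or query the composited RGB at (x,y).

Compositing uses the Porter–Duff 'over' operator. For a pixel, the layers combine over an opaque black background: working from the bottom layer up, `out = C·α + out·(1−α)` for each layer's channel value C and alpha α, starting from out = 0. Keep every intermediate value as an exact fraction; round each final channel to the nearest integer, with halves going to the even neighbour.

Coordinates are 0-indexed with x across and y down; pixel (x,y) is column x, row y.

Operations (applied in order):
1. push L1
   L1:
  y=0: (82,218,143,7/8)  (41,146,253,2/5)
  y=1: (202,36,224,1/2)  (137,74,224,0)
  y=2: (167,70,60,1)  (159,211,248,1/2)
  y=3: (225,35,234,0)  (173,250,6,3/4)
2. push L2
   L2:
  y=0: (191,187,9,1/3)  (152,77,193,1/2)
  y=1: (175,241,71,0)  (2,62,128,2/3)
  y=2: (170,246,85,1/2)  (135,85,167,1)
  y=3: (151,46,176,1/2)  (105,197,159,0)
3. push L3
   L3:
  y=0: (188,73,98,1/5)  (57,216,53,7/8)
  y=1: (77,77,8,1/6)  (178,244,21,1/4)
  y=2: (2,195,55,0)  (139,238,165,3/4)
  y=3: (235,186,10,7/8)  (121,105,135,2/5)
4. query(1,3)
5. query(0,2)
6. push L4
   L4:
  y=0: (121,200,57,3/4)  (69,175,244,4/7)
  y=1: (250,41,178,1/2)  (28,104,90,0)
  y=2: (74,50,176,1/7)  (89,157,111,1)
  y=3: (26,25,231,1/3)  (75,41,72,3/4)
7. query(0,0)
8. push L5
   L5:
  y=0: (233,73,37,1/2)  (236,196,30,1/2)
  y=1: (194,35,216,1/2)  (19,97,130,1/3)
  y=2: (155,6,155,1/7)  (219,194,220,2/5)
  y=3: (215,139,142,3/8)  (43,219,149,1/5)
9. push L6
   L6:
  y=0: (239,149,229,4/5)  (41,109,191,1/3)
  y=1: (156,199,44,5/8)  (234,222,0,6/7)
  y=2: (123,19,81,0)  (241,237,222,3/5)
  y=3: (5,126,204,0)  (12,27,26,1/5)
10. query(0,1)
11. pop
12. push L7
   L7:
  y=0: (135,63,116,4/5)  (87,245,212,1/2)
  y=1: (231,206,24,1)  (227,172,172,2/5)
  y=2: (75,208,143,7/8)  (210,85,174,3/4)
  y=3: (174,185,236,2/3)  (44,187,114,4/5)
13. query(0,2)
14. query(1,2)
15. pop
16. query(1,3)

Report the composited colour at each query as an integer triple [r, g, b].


at x=1,y=3 over L1,L2,L3:
after L1 α=3/4: [519/4, 375/2, 9/2]
after L2 α=0: [519/4, 375/2, 9/2]
after L3 α=2/5: [505/4, 309/2, 567/10]
= [126, 154, 57]

(0,2) stack=L1,L2,L3; from [0,0,0]:
+L1 (α=1) → [167, 70, 60]
+L2 (α=1/2) → [337/2, 158, 145/2]
+L3 (α=0) → [337/2, 158, 145/2]
→ [168, 158, 72]

(0,0) stack=L1,L2,L3,L4; from [0,0,0]:
after L1 α=7/8: [287/4, 763/4, 1001/8]
after L2 α=1/3: [223/2, 379/2, 1037/12]
after L3 α=1/5: [634/5, 831/5, 1331/15]
after L4 α=3/4: [2449/20, 3831/20, 974/15]
= [122, 192, 65]

at x=0,y=1 over L1,L2,L3,L4,L5,L6:
after L1 α=1/2: [101, 18, 112]
after L2 α=0: [101, 18, 112]
after L3 α=1/6: [97, 167/6, 284/3]
after L4 α=1/2: [347/2, 413/12, 409/3]
after L5 α=1/2: [735/4, 833/24, 1057/6]
after L6 α=5/8: [5325/32, 8793/64, 1497/16]
= [166, 137, 94]

at x=0,y=2 over L1,L2,L3,L4,L5,L7:
L1 α=1: [167, 70, 60]
L2 α=1/2: [337/2, 158, 145/2]
L3 α=0: [337/2, 158, 145/2]
L4 α=1/7: [155, 998/7, 611/7]
L5 α=1/7: [155, 6030/49, 4751/49]
L7 α=7/8: [85, 38687/196, 6725/49]
→ [85, 197, 137]

(1,2) stack=L1,L2,L3,L4,L5,L7; from [0,0,0]:
after L1 α=1/2: [159/2, 211/2, 124]
after L2 α=1: [135, 85, 167]
after L3 α=3/4: [138, 799/4, 331/2]
after L4 α=1: [89, 157, 111]
after L5 α=2/5: [141, 859/5, 773/5]
after L7 α=3/4: [771/4, 1067/10, 3383/20]
→ [193, 107, 169]

at x=1,y=3 over L1,L2,L3,L4,L5:
L1 α=3/4: [519/4, 375/2, 9/2]
L2 α=0: [519/4, 375/2, 9/2]
L3 α=2/5: [505/4, 309/2, 567/10]
L4 α=3/4: [1405/16, 555/8, 2727/40]
L5 α=1/5: [1577/20, 993/10, 4217/50]
= [79, 99, 84]


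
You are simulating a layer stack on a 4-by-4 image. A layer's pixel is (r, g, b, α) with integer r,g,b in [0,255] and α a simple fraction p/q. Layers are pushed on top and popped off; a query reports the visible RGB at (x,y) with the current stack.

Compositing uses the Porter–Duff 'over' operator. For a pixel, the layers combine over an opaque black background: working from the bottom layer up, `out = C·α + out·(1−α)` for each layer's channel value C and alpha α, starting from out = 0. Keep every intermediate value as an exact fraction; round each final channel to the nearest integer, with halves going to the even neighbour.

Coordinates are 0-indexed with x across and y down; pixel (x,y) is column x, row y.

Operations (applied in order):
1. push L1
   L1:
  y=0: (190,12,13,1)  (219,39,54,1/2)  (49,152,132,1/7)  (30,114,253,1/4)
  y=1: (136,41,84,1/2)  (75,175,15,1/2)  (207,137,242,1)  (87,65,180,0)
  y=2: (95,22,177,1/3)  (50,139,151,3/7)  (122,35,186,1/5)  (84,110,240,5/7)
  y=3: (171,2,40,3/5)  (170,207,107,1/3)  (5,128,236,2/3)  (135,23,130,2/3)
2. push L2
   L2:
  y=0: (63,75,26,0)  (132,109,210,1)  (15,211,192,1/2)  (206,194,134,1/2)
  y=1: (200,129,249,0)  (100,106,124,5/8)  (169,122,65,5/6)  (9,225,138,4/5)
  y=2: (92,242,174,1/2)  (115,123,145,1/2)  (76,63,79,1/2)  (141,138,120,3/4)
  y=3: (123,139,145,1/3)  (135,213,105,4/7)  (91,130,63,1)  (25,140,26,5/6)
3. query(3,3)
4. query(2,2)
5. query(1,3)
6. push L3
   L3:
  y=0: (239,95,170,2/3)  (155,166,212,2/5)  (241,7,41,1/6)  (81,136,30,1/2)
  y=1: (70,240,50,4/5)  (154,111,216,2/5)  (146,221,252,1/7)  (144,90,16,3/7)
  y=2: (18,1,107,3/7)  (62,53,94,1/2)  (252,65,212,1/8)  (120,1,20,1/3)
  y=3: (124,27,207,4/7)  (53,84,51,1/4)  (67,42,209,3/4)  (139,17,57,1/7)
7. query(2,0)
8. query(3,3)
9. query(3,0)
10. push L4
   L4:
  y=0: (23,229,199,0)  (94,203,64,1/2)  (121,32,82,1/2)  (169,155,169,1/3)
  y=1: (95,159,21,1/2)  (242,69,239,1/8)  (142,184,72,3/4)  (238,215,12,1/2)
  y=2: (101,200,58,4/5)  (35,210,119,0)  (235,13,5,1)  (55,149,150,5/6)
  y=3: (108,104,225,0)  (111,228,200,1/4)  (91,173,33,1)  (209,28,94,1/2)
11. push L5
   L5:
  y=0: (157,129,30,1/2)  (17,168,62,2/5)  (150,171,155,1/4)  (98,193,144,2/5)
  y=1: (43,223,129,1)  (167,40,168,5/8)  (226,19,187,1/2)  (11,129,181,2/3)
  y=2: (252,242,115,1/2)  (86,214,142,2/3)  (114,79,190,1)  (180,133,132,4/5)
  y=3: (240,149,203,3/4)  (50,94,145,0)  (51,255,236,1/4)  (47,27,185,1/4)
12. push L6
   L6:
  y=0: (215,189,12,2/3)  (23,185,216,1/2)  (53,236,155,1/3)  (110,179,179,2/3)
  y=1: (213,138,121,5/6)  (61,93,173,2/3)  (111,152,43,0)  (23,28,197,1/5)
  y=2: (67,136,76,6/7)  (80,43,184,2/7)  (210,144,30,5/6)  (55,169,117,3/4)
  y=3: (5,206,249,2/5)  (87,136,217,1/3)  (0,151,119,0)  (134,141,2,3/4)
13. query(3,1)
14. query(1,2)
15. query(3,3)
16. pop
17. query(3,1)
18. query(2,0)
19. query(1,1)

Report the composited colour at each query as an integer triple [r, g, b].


query (3,3) [L1,L2] — begin 0,0,0
L1 α=2/3: [90, 46/3, 260/3]
L2 α=5/6: [215/6, 1073/9, 325/9]
= [36, 119, 36]

(2,2) stack=L1,L2; from [0,0,0]:
L1 α=1/5: [122/5, 7, 186/5]
L2 α=1/2: [251/5, 35, 581/10]
→ [50, 35, 58]

query (1,3) [L1,L2] — begin 0,0,0
+L1 (α=1/3) → [170/3, 69, 107/3]
+L2 (α=4/7) → [710/7, 1059/7, 527/7]
= [101, 151, 75]

at x=2,y=0 over L1,L2,L3:
after L1 α=1/7: [7, 152/7, 132/7]
after L2 α=1/2: [11, 1629/14, 738/7]
after L3 α=1/6: [148/3, 8243/84, 3977/42]
rounded: [49, 98, 95]

query (3,3) [L1,L2,L3] — begin 0,0,0
L1 α=2/3: [90, 46/3, 260/3]
L2 α=5/6: [215/6, 1073/9, 325/9]
L3 α=1/7: [354/7, 2197/21, 821/21]
→ [51, 105, 39]

(3,0) stack=L1,L2,L3; from [0,0,0]:
L1 α=1/4: [15/2, 57/2, 253/4]
L2 α=1/2: [427/4, 445/4, 789/8]
L3 α=1/2: [751/8, 989/8, 1029/16]
→ [94, 124, 64]

(3,1) stack=L1,L2,L3,L4,L5,L6; from [0,0,0]:
+L1 (α=0) → [0, 0, 0]
+L2 (α=4/5) → [36/5, 180, 552/5]
+L3 (α=3/7) → [2304/35, 990/7, 2448/35]
+L4 (α=1/2) → [5317/35, 2495/14, 1434/35]
+L5 (α=2/3) → [2029/35, 6107/42, 14104/105]
+L6 (α=1/5) → [8921/175, 12802/105, 77101/525]
= [51, 122, 147]

(1,2) stack=L1,L2,L3,L4,L5,L6; from [0,0,0]:
L1 α=3/7: [150/7, 417/7, 453/7]
L2 α=1/2: [955/14, 639/7, 734/7]
L3 α=1/2: [1823/28, 505/7, 696/7]
L4 α=0: [1823/28, 505/7, 696/7]
L5 α=2/3: [2213/28, 1167/7, 2684/21]
L6 α=2/7: [15545/196, 6437/49, 21148/147]
= [79, 131, 144]

(3,3) stack=L1,L2,L3,L4,L5,L6; from [0,0,0]:
after L1 α=2/3: [90, 46/3, 260/3]
after L2 α=5/6: [215/6, 1073/9, 325/9]
after L3 α=1/7: [354/7, 2197/21, 821/21]
after L4 α=1/2: [1817/14, 2785/42, 2795/42]
after L5 α=1/4: [6109/56, 3163/56, 5385/56]
after L6 α=3/4: [28621/224, 26851/224, 5721/224]
rounded: [128, 120, 26]

(3,1) stack=L1,L2,L3,L4,L5; from [0,0,0]:
after L1 α=0: [0, 0, 0]
after L2 α=4/5: [36/5, 180, 552/5]
after L3 α=3/7: [2304/35, 990/7, 2448/35]
after L4 α=1/2: [5317/35, 2495/14, 1434/35]
after L5 α=2/3: [2029/35, 6107/42, 14104/105]
rounded: [58, 145, 134]

(2,0) stack=L1,L2,L3,L4,L5; from [0,0,0]:
L1 α=1/7: [7, 152/7, 132/7]
L2 α=1/2: [11, 1629/14, 738/7]
L3 α=1/6: [148/3, 8243/84, 3977/42]
L4 α=1/2: [511/6, 10931/168, 7421/84]
L5 α=1/4: [811/8, 20507/224, 11761/112]
rounded: [101, 92, 105]

query (1,1) [L1,L2,L3,L4,L5] — begin 0,0,0
+L1 (α=1/2) → [75/2, 175/2, 15/2]
+L2 (α=5/8) → [1225/16, 1585/16, 1285/16]
+L3 (α=2/5) → [8603/80, 8307/80, 10767/80]
+L4 (α=1/8) → [79581/640, 63669/640, 94489/640]
+L5 (α=5/8) → [773143/5120, 319007/5120, 821067/5120]
→ [151, 62, 160]
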